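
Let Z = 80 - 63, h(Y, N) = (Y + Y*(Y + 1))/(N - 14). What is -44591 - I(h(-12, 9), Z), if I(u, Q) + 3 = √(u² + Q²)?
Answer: -44588 - √865 ≈ -44617.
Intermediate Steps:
h(Y, N) = (Y + Y*(1 + Y))/(-14 + N)
Z = 17
I(u, Q) = -3 + √(Q² + u²) (I(u, Q) = -3 + √(u² + Q²) = -3 + √(Q² + u²))
-44591 - I(h(-12, 9), Z) = -44591 - (-3 + √(17² + (-12*(2 - 12)/(-14 + 9))²)) = -44591 - (-3 + √(289 + (-12*(-10)/(-5))²)) = -44591 - (-3 + √(289 + (-12*(-⅕)*(-10))²)) = -44591 - (-3 + √(289 + (-24)²)) = -44591 - (-3 + √(289 + 576)) = -44591 - (-3 + √865) = -44591 + (3 - √865) = -44588 - √865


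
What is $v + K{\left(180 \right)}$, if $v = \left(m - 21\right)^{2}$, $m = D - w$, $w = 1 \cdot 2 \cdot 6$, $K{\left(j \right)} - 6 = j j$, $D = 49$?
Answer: $32662$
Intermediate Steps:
$K{\left(j \right)} = 6 + j^{2}$ ($K{\left(j \right)} = 6 + j j = 6 + j^{2}$)
$w = 12$ ($w = 2 \cdot 6 = 12$)
$m = 37$ ($m = 49 - 12 = 37$)
$v = 256$ ($v = \left(37 - 21\right)^{2} = 16^{2} = 256$)
$v + K{\left(180 \right)} = 256 + \left(6 + 180^{2}\right) = 256 + \left(6 + 32400\right) = 256 + 32406 = 32662$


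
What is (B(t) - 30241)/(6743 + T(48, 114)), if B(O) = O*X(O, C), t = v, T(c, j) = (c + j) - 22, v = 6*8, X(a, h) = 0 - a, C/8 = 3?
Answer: -32545/6883 ≈ -4.7283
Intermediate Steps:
C = 24 (C = 8*3 = 24)
X(a, h) = -a
v = 48
T(c, j) = -22 + c + j
t = 48
B(O) = -O² (B(O) = O*(-O) = -O²)
(B(t) - 30241)/(6743 + T(48, 114)) = (-1*48² - 30241)/(6743 + (-22 + 48 + 114)) = (-1*2304 - 30241)/(6743 + 140) = (-2304 - 30241)/6883 = -32545*1/6883 = -32545/6883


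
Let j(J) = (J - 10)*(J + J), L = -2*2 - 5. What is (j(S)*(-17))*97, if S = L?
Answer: -563958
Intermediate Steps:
L = -9 (L = -4 - 5 = -9)
S = -9
j(J) = 2*J*(-10 + J) (j(J) = (-10 + J)*(2*J) = 2*J*(-10 + J))
(j(S)*(-17))*97 = ((2*(-9)*(-10 - 9))*(-17))*97 = ((2*(-9)*(-19))*(-17))*97 = (342*(-17))*97 = -5814*97 = -563958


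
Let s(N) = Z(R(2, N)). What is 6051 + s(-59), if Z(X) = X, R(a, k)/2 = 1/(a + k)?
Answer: 344905/57 ≈ 6051.0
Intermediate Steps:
R(a, k) = 2/(a + k)
s(N) = 2/(2 + N)
6051 + s(-59) = 6051 + 2/(2 - 59) = 6051 + 2/(-57) = 6051 + 2*(-1/57) = 6051 - 2/57 = 344905/57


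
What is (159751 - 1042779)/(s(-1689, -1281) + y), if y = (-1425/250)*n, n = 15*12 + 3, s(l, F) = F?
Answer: 8830280/23241 ≈ 379.94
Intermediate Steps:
n = 183 (n = 180 + 3 = 183)
y = -10431/10 (y = -1425/250*183 = -1425*1/250*183 = -57/10*183 = -10431/10 ≈ -1043.1)
(159751 - 1042779)/(s(-1689, -1281) + y) = (159751 - 1042779)/(-1281 - 10431/10) = -883028/(-23241/10) = -883028*(-10/23241) = 8830280/23241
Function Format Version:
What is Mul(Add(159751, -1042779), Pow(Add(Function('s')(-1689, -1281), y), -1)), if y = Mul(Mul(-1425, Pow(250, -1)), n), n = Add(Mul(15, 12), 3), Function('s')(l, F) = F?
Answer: Rational(8830280, 23241) ≈ 379.94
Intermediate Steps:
n = 183 (n = Add(180, 3) = 183)
y = Rational(-10431, 10) (y = Mul(Mul(-1425, Pow(250, -1)), 183) = Mul(Mul(-1425, Rational(1, 250)), 183) = Mul(Rational(-57, 10), 183) = Rational(-10431, 10) ≈ -1043.1)
Mul(Add(159751, -1042779), Pow(Add(Function('s')(-1689, -1281), y), -1)) = Mul(Add(159751, -1042779), Pow(Add(-1281, Rational(-10431, 10)), -1)) = Mul(-883028, Pow(Rational(-23241, 10), -1)) = Mul(-883028, Rational(-10, 23241)) = Rational(8830280, 23241)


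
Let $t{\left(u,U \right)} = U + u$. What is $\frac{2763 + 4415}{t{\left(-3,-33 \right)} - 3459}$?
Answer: $- \frac{7178}{3495} \approx -2.0538$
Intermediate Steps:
$\frac{2763 + 4415}{t{\left(-3,-33 \right)} - 3459} = \frac{2763 + 4415}{\left(-33 - 3\right) - 3459} = \frac{7178}{-36 - 3459} = \frac{7178}{-3495} = 7178 \left(- \frac{1}{3495}\right) = - \frac{7178}{3495}$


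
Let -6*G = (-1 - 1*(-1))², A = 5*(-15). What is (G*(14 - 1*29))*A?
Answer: 0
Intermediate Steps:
A = -75
G = 0 (G = -(-1 - 1*(-1))²/6 = -(-1 + 1)²/6 = -⅙*0² = -⅙*0 = 0)
(G*(14 - 1*29))*A = (0*(14 - 1*29))*(-75) = (0*(14 - 29))*(-75) = (0*(-15))*(-75) = 0*(-75) = 0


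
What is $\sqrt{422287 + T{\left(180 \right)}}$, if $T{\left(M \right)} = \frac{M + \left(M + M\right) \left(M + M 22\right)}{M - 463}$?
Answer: $\frac{\sqrt{33398709403}}{283} \approx 645.77$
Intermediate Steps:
$T{\left(M \right)} = \frac{M + 46 M^{2}}{-463 + M}$ ($T{\left(M \right)} = \frac{M + 2 M \left(M + 22 M\right)}{-463 + M} = \frac{M + 2 M 23 M}{-463 + M} = \frac{M + 46 M^{2}}{-463 + M}$)
$\sqrt{422287 + T{\left(180 \right)}} = \sqrt{422287 + \frac{180 \left(1 + 46 \cdot 180\right)}{-463 + 180}} = \sqrt{422287 + \frac{180 \left(1 + 8280\right)}{-283}} = \sqrt{422287 + 180 \left(- \frac{1}{283}\right) 8281} = \sqrt{422287 - \frac{1490580}{283}} = \sqrt{\frac{118016641}{283}} = \frac{\sqrt{33398709403}}{283}$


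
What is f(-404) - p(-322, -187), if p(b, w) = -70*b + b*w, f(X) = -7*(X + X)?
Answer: -77098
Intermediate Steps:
f(X) = -14*X
f(-404) - p(-322, -187) = -14*(-404) - (-322)*(-70 - 187) = 5656 - (-322)*(-257) = 5656 - 1*82754 = 5656 - 82754 = -77098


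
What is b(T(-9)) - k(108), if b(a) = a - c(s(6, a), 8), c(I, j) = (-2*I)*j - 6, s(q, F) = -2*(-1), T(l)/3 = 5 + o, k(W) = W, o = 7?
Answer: -34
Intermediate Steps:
T(l) = 36 (T(l) = 3*(5 + 7) = 3*12 = 36)
s(q, F) = 2
c(I, j) = -6 - 2*I*j (c(I, j) = -2*I*j - 6 = -6 - 2*I*j)
b(a) = 38 + a (b(a) = a - (-6 - 2*2*8) = a - (-6 - 32) = a - 1*(-38) = a + 38 = 38 + a)
b(T(-9)) - k(108) = (38 + 36) - 1*108 = 74 - 108 = -34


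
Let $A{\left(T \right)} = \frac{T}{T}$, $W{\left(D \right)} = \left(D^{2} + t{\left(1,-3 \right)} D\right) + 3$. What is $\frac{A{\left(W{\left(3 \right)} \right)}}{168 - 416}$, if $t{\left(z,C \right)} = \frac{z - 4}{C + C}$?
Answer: $- \frac{1}{248} \approx -0.0040323$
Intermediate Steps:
$t{\left(z,C \right)} = \frac{-4 + z}{2 C}$
$W{\left(D \right)} = 3 + D^{2} + \frac{D}{2}$ ($W{\left(D \right)} = \left(D^{2} + \frac{-4 + 1}{2 \left(-3\right)} D\right) + 3 = \left(D^{2} + \frac{1}{2} \left(- \frac{1}{3}\right) \left(-3\right) D\right) + 3 = \left(D^{2} + \frac{D}{2}\right) + 3 = 3 + D^{2} + \frac{D}{2}$)
$A{\left(T \right)} = 1$
$\frac{A{\left(W{\left(3 \right)} \right)}}{168 - 416} = \frac{1}{168 - 416} \cdot 1 = \frac{1}{-248} \cdot 1 = \left(- \frac{1}{248}\right) 1 = - \frac{1}{248}$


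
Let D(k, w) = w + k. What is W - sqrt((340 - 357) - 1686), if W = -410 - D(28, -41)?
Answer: -397 - I*sqrt(1703) ≈ -397.0 - 41.267*I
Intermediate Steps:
D(k, w) = k + w
W = -397 (W = -410 - (28 - 41) = -410 - 1*(-13) = -410 + 13 = -397)
W - sqrt((340 - 357) - 1686) = -397 - sqrt((340 - 357) - 1686) = -397 - sqrt(-17 - 1686) = -397 - sqrt(-1703) = -397 - I*sqrt(1703)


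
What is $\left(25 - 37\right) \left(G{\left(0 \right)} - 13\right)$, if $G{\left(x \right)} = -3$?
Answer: $192$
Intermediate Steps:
$\left(25 - 37\right) \left(G{\left(0 \right)} - 13\right) = \left(25 - 37\right) \left(-3 - 13\right) = - 12 \left(-3 - 13\right) = \left(-12\right) \left(-16\right) = 192$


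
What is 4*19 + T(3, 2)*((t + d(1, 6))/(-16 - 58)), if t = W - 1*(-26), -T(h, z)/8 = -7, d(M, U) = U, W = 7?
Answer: 1720/37 ≈ 46.487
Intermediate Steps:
T(h, z) = 56 (T(h, z) = -8*(-7) = 56)
t = 33 (t = 7 - 1*(-26) = 7 + 26 = 33)
4*19 + T(3, 2)*((t + d(1, 6))/(-16 - 58)) = 4*19 + 56*((33 + 6)/(-16 - 58)) = 76 + 56*(39/(-74)) = 76 + 56*(39*(-1/74)) = 76 + 56*(-39/74) = 76 - 1092/37 = 1720/37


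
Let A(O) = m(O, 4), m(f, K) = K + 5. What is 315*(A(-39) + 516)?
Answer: 165375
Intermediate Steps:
m(f, K) = 5 + K
A(O) = 9 (A(O) = 5 + 4 = 9)
315*(A(-39) + 516) = 315*(9 + 516) = 315*525 = 165375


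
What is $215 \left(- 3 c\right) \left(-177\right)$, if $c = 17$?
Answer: $1940805$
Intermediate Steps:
$215 \left(- 3 c\right) \left(-177\right) = 215 \left(\left(-3\right) 17\right) \left(-177\right) = 215 \left(-51\right) \left(-177\right) = \left(-10965\right) \left(-177\right) = 1940805$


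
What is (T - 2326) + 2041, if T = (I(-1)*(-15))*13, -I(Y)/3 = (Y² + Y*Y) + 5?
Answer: 3810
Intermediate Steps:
I(Y) = -15 - 6*Y² (I(Y) = -3*((Y² + Y*Y) + 5) = -3*((Y² + Y²) + 5) = -3*(2*Y² + 5) = -3*(5 + 2*Y²) = -15 - 6*Y²)
T = 4095 (T = ((-15 - 6*(-1)²)*(-15))*13 = ((-15 - 6*1)*(-15))*13 = ((-15 - 6)*(-15))*13 = -21*(-15)*13 = 315*13 = 4095)
(T - 2326) + 2041 = (4095 - 2326) + 2041 = 1769 + 2041 = 3810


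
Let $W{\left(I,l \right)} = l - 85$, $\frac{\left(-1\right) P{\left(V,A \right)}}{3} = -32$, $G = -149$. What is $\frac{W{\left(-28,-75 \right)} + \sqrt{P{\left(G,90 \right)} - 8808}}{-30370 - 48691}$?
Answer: $\frac{160}{79061} - \frac{66 i \sqrt{2}}{79061} \approx 0.0020238 - 0.0011806 i$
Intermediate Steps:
$P{\left(V,A \right)} = 96$ ($P{\left(V,A \right)} = \left(-3\right) \left(-32\right) = 96$)
$W{\left(I,l \right)} = -85 + l$ ($W{\left(I,l \right)} = l - 85 = -85 + l$)
$\frac{W{\left(-28,-75 \right)} + \sqrt{P{\left(G,90 \right)} - 8808}}{-30370 - 48691} = \frac{\left(-85 - 75\right) + \sqrt{96 - 8808}}{-30370 - 48691} = \frac{-160 + \sqrt{-8712}}{-79061} = \left(-160 + 66 i \sqrt{2}\right) \left(- \frac{1}{79061}\right) = \frac{160}{79061} - \frac{66 i \sqrt{2}}{79061}$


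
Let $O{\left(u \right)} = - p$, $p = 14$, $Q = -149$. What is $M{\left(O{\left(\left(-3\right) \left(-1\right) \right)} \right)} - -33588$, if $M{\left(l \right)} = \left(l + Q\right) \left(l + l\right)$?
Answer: $38152$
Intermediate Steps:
$O{\left(u \right)} = -14$ ($O{\left(u \right)} = \left(-1\right) 14 = -14$)
$M{\left(l \right)} = 2 l \left(-149 + l\right)$ ($M{\left(l \right)} = \left(l - 149\right) \left(l + l\right) = \left(-149 + l\right) 2 l = 2 l \left(-149 + l\right)$)
$M{\left(O{\left(\left(-3\right) \left(-1\right) \right)} \right)} - -33588 = 2 \left(-14\right) \left(-149 - 14\right) - -33588 = 2 \left(-14\right) \left(-163\right) + 33588 = 4564 + 33588 = 38152$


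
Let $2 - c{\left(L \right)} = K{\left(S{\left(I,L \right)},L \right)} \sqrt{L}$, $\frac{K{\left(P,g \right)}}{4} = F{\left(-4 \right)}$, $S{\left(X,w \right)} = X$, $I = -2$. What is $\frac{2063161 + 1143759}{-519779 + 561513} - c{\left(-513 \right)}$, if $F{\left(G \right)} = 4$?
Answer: $\frac{1561726}{20867} + 48 i \sqrt{57} \approx 74.842 + 362.39 i$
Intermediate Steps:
$K{\left(P,g \right)} = 16$ ($K{\left(P,g \right)} = 4 \cdot 4 = 16$)
$c{\left(L \right)} = 2 - 16 \sqrt{L}$
$\frac{2063161 + 1143759}{-519779 + 561513} - c{\left(-513 \right)} = \frac{2063161 + 1143759}{-519779 + 561513} - \left(2 - 16 \sqrt{-513}\right) = \frac{3206920}{41734} - \left(2 - 16 \cdot 3 i \sqrt{57}\right) = 3206920 \cdot \frac{1}{41734} - \left(2 - 48 i \sqrt{57}\right) = \frac{1603460}{20867} - \left(2 - 48 i \sqrt{57}\right) = \frac{1561726}{20867} + 48 i \sqrt{57}$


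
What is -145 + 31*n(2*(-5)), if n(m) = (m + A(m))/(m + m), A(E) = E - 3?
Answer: -2187/20 ≈ -109.35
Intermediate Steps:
A(E) = -3 + E
n(m) = (-3 + 2*m)/(2*m) (n(m) = (m + (-3 + m))/(m + m) = (-3 + 2*m)/((2*m)) = (-3 + 2*m)*(1/(2*m)) = (-3 + 2*m)/(2*m))
-145 + 31*n(2*(-5)) = -145 + 31*((-3/2 + 2*(-5))/((2*(-5)))) = -145 + 31*((-3/2 - 10)/(-10)) = -145 + 31*(-⅒*(-23/2)) = -145 + 31*(23/20) = -145 + 713/20 = -2187/20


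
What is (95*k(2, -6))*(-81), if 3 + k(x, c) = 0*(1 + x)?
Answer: 23085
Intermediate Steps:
k(x, c) = -3 (k(x, c) = -3 + 0*(1 + x) = -3 + 0 = -3)
(95*k(2, -6))*(-81) = (95*(-3))*(-81) = -285*(-81) = 23085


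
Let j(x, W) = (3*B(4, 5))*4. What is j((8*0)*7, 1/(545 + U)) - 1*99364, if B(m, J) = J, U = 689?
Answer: -99304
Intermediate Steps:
j(x, W) = 60 (j(x, W) = (3*5)*4 = 15*4 = 60)
j((8*0)*7, 1/(545 + U)) - 1*99364 = 60 - 1*99364 = 60 - 99364 = -99304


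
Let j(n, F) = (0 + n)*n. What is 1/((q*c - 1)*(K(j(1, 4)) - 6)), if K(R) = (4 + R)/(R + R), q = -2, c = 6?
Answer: 2/91 ≈ 0.021978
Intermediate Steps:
j(n, F) = n**2 (j(n, F) = n*n = n**2)
K(R) = (4 + R)/(2*R) (K(R) = (4 + R)/((2*R)) = (4 + R)*(1/(2*R)) = (4 + R)/(2*R))
1/((q*c - 1)*(K(j(1, 4)) - 6)) = 1/((-2*6 - 1)*((4 + 1**2)/(2*(1**2)) - 6)) = 1/((-12 - 1)*((1/2)*(4 + 1)/1 - 6)) = 1/(-13*((1/2)*1*5 - 6)) = 1/(-13*(5/2 - 6)) = 1/(-13*(-7/2)) = 1/(91/2) = 2/91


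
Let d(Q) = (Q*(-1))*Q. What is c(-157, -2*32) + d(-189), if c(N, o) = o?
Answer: -35785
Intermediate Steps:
d(Q) = -Q**2 (d(Q) = (-Q)*Q = -Q**2)
c(-157, -2*32) + d(-189) = -2*32 - 1*(-189)**2 = -64 - 1*35721 = -64 - 35721 = -35785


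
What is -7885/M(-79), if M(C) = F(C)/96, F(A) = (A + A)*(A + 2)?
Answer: -378480/6083 ≈ -62.219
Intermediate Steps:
F(A) = 2*A*(2 + A) (F(A) = (2*A)*(2 + A) = 2*A*(2 + A))
M(C) = C*(2 + C)/48 (M(C) = (2*C*(2 + C))/96 = (2*C*(2 + C))*(1/96) = C*(2 + C)/48)
-7885/M(-79) = -7885*(-48/(79*(2 - 79))) = -7885/((1/48)*(-79)*(-77)) = -7885/6083/48 = -7885*48/6083 = -378480/6083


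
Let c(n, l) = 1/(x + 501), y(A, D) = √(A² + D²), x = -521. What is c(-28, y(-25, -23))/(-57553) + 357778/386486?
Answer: 205912165583/222434287580 ≈ 0.92572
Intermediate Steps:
c(n, l) = -1/20 (c(n, l) = 1/(-521 + 501) = 1/(-20) = -1/20)
c(-28, y(-25, -23))/(-57553) + 357778/386486 = -1/20/(-57553) + 357778/386486 = -1/20*(-1/57553) + 357778*(1/386486) = 1/1151060 + 178889/193243 = 205912165583/222434287580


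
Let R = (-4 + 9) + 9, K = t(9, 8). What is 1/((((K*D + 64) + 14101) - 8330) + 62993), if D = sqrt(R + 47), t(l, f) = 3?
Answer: 68828/4737293035 - 3*sqrt(61)/4737293035 ≈ 1.4524e-5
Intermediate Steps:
K = 3
R = 14 (R = 5 + 9 = 14)
D = sqrt(61) (D = sqrt(14 + 47) = sqrt(61) ≈ 7.8102)
1/((((K*D + 64) + 14101) - 8330) + 62993) = 1/((((3*sqrt(61) + 64) + 14101) - 8330) + 62993) = 1/((((64 + 3*sqrt(61)) + 14101) - 8330) + 62993) = 1/(((14165 + 3*sqrt(61)) - 8330) + 62993) = 1/((5835 + 3*sqrt(61)) + 62993) = 1/(68828 + 3*sqrt(61))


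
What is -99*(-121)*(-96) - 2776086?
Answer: -3926070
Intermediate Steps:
-99*(-121)*(-96) - 2776086 = 11979*(-96) - 2776086 = -1149984 - 2776086 = -3926070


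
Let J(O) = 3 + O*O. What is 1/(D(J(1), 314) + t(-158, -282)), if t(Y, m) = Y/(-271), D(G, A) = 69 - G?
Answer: 271/17773 ≈ 0.015248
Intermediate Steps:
J(O) = 3 + O**2
t(Y, m) = -Y/271 (t(Y, m) = Y*(-1/271) = -Y/271)
1/(D(J(1), 314) + t(-158, -282)) = 1/((69 - (3 + 1**2)) - 1/271*(-158)) = 1/((69 - (3 + 1)) + 158/271) = 1/((69 - 1*4) + 158/271) = 1/((69 - 4) + 158/271) = 1/(65 + 158/271) = 1/(17773/271) = 271/17773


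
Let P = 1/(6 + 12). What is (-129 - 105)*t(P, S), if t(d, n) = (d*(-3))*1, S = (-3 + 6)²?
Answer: 39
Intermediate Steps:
S = 9 (S = 3² = 9)
P = 1/18 ≈ 0.055556
t(d, n) = -3*d (t(d, n) = -3*d*1 = -3*d)
(-129 - 105)*t(P, S) = (-129 - 105)*(-3*1/18) = -234*(-⅙) = 39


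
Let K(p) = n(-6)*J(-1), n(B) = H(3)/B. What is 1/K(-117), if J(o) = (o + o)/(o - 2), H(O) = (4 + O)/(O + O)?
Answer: -54/7 ≈ -7.7143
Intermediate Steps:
H(O) = (4 + O)/(2*O) (H(O) = (4 + O)/((2*O)) = (4 + O)*(1/(2*O)) = (4 + O)/(2*O))
n(B) = 7/(6*B) (n(B) = ((½)*(4 + 3)/3)/B = ((½)*(⅓)*7)/B = 7/(6*B))
J(o) = 2*o/(-2 + o) (J(o) = (2*o)/(-2 + o) = 2*o/(-2 + o))
K(p) = -7/54 (K(p) = ((7/6)/(-6))*(2*(-1)/(-2 - 1)) = ((7/6)*(-⅙))*(2*(-1)/(-3)) = -7*(-1)*(-1)/(18*3) = -7/36*⅔ = -7/54)
1/K(-117) = 1/(-7/54) = -54/7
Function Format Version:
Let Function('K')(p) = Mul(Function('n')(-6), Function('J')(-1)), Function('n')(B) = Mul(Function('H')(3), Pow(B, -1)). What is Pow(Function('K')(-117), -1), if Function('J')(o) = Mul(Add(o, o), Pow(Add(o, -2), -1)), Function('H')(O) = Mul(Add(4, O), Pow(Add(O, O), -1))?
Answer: Rational(-54, 7) ≈ -7.7143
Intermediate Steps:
Function('H')(O) = Mul(Rational(1, 2), Pow(O, -1), Add(4, O)) (Function('H')(O) = Mul(Add(4, O), Pow(Mul(2, O), -1)) = Mul(Add(4, O), Mul(Rational(1, 2), Pow(O, -1))) = Mul(Rational(1, 2), Pow(O, -1), Add(4, O)))
Function('n')(B) = Mul(Rational(7, 6), Pow(B, -1)) (Function('n')(B) = Mul(Mul(Rational(1, 2), Pow(3, -1), Add(4, 3)), Pow(B, -1)) = Mul(Mul(Rational(1, 2), Rational(1, 3), 7), Pow(B, -1)) = Mul(Rational(7, 6), Pow(B, -1)))
Function('J')(o) = Mul(2, o, Pow(Add(-2, o), -1)) (Function('J')(o) = Mul(Mul(2, o), Pow(Add(-2, o), -1)) = Mul(2, o, Pow(Add(-2, o), -1)))
Function('K')(p) = Rational(-7, 54) (Function('K')(p) = Mul(Mul(Rational(7, 6), Pow(-6, -1)), Mul(2, -1, Pow(Add(-2, -1), -1))) = Mul(Mul(Rational(7, 6), Rational(-1, 6)), Mul(2, -1, Pow(-3, -1))) = Mul(Rational(-7, 36), Mul(2, -1, Rational(-1, 3))) = Mul(Rational(-7, 36), Rational(2, 3)) = Rational(-7, 54))
Pow(Function('K')(-117), -1) = Pow(Rational(-7, 54), -1) = Rational(-54, 7)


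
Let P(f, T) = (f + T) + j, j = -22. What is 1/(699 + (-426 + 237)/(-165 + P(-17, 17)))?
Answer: 187/130902 ≈ 0.0014286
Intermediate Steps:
P(f, T) = -22 + T + f (P(f, T) = (f + T) - 22 = (T + f) - 22 = -22 + T + f)
1/(699 + (-426 + 237)/(-165 + P(-17, 17))) = 1/(699 + (-426 + 237)/(-165 + (-22 + 17 - 17))) = 1/(699 - 189/(-165 - 22)) = 1/(699 - 189/(-187)) = 1/(699 - 189*(-1/187)) = 1/(699 + 189/187) = 1/(130902/187) = 187/130902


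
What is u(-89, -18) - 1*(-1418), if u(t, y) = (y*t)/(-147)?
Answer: 68948/49 ≈ 1407.1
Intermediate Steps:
u(t, y) = -t*y/147 (u(t, y) = (t*y)*(-1/147) = -t*y/147)
u(-89, -18) - 1*(-1418) = -1/147*(-89)*(-18) - 1*(-1418) = -534/49 + 1418 = 68948/49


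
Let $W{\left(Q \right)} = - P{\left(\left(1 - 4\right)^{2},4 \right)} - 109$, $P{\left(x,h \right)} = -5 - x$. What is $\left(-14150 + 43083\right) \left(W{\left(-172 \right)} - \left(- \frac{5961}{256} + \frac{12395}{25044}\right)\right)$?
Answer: $- \frac{3348675879407}{1602816} \approx -2.0892 \cdot 10^{6}$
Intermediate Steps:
$W{\left(Q \right)} = -95$ ($W{\left(Q \right)} = - (-5 - \left(1 - 4\right)^{2}) - 109 = - (-5 - \left(-3\right)^{2}) - 109 = - (-5 - 9) - 109 = \left(-1\right) \left(-14\right) - 109 = 14 - 109 = -95$)
$\left(-14150 + 43083\right) \left(W{\left(-172 \right)} - \left(- \frac{5961}{256} + \frac{12395}{25044}\right)\right) = \left(-14150 + 43083\right) \left(-95 - \left(- \frac{5961}{256} + \frac{12395}{25044}\right)\right) = 28933 \left(-95 - - \frac{36528541}{1602816}\right) = 28933 \left(-95 + \left(- \frac{12395}{25044} + \frac{5961}{256}\right)\right) = 28933 \left(-95 + \frac{36528541}{1602816}\right) = 28933 \left(- \frac{115738979}{1602816}\right) = - \frac{3348675879407}{1602816}$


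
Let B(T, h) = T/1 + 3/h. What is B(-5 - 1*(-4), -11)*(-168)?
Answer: 2352/11 ≈ 213.82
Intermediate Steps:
B(T, h) = T + 3/h (B(T, h) = T*1 + 3/h = T + 3/h)
B(-5 - 1*(-4), -11)*(-168) = ((-5 - 1*(-4)) + 3/(-11))*(-168) = ((-5 + 4) + 3*(-1/11))*(-168) = (-1 - 3/11)*(-168) = -14/11*(-168) = 2352/11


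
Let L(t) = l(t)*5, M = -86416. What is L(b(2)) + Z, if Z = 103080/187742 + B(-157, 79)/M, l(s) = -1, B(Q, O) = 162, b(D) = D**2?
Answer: -18060554071/4055978168 ≈ -4.4528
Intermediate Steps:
L(t) = -5 (L(t) = -1*5 = -5)
Z = 2219336769/4055978168 (Z = 103080/187742 + 162/(-86416) = 103080*(1/187742) + 162*(-1/86416) = 51540/93871 - 81/43208 = 2219336769/4055978168 ≈ 0.54718)
L(b(2)) + Z = -5 + 2219336769/4055978168 = -18060554071/4055978168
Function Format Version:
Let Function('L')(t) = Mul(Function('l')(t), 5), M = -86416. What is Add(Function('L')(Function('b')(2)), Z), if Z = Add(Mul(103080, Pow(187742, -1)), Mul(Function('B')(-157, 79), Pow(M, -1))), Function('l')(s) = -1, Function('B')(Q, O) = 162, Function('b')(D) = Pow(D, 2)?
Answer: Rational(-18060554071, 4055978168) ≈ -4.4528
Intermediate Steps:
Function('L')(t) = -5 (Function('L')(t) = Mul(-1, 5) = -5)
Z = Rational(2219336769, 4055978168) (Z = Add(Mul(103080, Pow(187742, -1)), Mul(162, Pow(-86416, -1))) = Add(Mul(103080, Rational(1, 187742)), Mul(162, Rational(-1, 86416))) = Add(Rational(51540, 93871), Rational(-81, 43208)) = Rational(2219336769, 4055978168) ≈ 0.54718)
Add(Function('L')(Function('b')(2)), Z) = Add(-5, Rational(2219336769, 4055978168)) = Rational(-18060554071, 4055978168)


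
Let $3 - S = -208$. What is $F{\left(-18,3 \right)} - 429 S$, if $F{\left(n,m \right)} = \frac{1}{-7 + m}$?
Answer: $- \frac{362077}{4} \approx -90519.0$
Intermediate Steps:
$S = 211$ ($S = 3 - -208 = 3 + 208 = 211$)
$F{\left(-18,3 \right)} - 429 S = \frac{1}{-7 + 3} - 90519 = \frac{1}{-4} - 90519 = - \frac{1}{4} - 90519 = - \frac{362077}{4}$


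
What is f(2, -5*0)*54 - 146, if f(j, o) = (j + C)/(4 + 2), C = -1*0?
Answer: -128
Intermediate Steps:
C = 0
f(j, o) = j/6 (f(j, o) = (j + 0)/(4 + 2) = j/6)
f(2, -5*0)*54 - 146 = ((⅙)*2)*54 - 146 = (⅓)*54 - 146 = 18 - 146 = -128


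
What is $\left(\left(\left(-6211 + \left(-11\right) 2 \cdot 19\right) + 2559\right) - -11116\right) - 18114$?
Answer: $-11068$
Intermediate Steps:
$\left(\left(\left(-6211 + \left(-11\right) 2 \cdot 19\right) + 2559\right) - -11116\right) - 18114 = \left(\left(\left(-6211 - 418\right) + 2559\right) + 11116\right) - 18114 = \left(\left(-6629 + 2559\right) + 11116\right) - 18114 = \left(-4070 + 11116\right) - 18114 = 7046 - 18114 = -11068$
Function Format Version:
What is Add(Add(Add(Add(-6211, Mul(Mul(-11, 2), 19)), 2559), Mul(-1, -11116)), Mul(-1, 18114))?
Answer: -11068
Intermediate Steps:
Add(Add(Add(Add(-6211, Mul(Mul(-11, 2), 19)), 2559), Mul(-1, -11116)), Mul(-1, 18114)) = Add(Add(Add(Add(-6211, Mul(-22, 19)), 2559), 11116), -18114) = Add(Add(Add(Add(-6211, -418), 2559), 11116), -18114) = Add(Add(Add(-6629, 2559), 11116), -18114) = Add(Add(-4070, 11116), -18114) = Add(7046, -18114) = -11068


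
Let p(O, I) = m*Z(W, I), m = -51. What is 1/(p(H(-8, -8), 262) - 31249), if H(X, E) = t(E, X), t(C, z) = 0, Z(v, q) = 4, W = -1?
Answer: -1/31453 ≈ -3.1793e-5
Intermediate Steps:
H(X, E) = 0
p(O, I) = -204 (p(O, I) = -51*4 = -204)
1/(p(H(-8, -8), 262) - 31249) = 1/(-204 - 31249) = 1/(-31453) = -1/31453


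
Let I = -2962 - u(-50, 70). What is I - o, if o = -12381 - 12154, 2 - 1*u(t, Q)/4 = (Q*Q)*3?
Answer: 80365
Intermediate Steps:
u(t, Q) = 8 - 12*Q² (u(t, Q) = 8 - 4*Q*Q*3 = 8 - 4*Q²*3 = 8 - 12*Q²)
I = 55830 (I = -2962 - (8 - 12*70²) = -2962 - (8 - 12*4900) = -2962 - (8 - 58800) = -2962 - 1*(-58792) = -2962 + 58792 = 55830)
o = -24535
I - o = 55830 - 1*(-24535) = 55830 + 24535 = 80365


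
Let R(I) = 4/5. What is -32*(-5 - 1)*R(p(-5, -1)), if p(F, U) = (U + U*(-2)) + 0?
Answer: 768/5 ≈ 153.60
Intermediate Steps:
p(F, U) = -U (p(F, U) = (U - 2*U) + 0 = -U + 0 = -U)
R(I) = ⅘ (R(I) = 4*(⅕) = ⅘)
-32*(-5 - 1)*R(p(-5, -1)) = -32*(-5 - 1)*4/5 = -(-192)*4/5 = -32*(-24/5) = 768/5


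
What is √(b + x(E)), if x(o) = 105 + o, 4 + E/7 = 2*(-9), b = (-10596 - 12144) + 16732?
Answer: 3*I*√673 ≈ 77.827*I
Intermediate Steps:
b = -6008 (b = -22740 + 16732 = -6008)
E = -154 (E = -28 + 7*(2*(-9)) = -28 + 7*(-18) = -28 - 126 = -154)
√(b + x(E)) = √(-6008 + (105 - 154)) = √(-6008 - 49) = √(-6057) = 3*I*√673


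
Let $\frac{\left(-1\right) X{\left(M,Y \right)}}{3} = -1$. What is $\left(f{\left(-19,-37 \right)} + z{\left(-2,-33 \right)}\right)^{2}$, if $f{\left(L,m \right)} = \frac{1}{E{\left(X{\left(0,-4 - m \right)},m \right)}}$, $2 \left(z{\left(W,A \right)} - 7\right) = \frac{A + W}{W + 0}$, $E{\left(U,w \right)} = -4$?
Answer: $\frac{961}{4} \approx 240.25$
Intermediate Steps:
$X{\left(M,Y \right)} = 3$ ($X{\left(M,Y \right)} = \left(-3\right) \left(-1\right) = 3$)
$z{\left(W,A \right)} = 7 + \frac{A + W}{2 W}$ ($z{\left(W,A \right)} = 7 + \frac{\left(A + W\right) \frac{1}{W + 0}}{2} = 7 + \frac{\left(A + W\right) \frac{1}{W}}{2} = 7 + \frac{\frac{1}{W} \left(A + W\right)}{2} = 7 + \frac{A + W}{2 W}$)
$f{\left(L,m \right)} = - \frac{1}{4}$ ($f{\left(L,m \right)} = \frac{1}{-4} = - \frac{1}{4}$)
$\left(f{\left(-19,-37 \right)} + z{\left(-2,-33 \right)}\right)^{2} = \left(- \frac{1}{4} + \frac{-33 + 15 \left(-2\right)}{2 \left(-2\right)}\right)^{2} = \left(- \frac{1}{4} + \frac{1}{2} \left(- \frac{1}{2}\right) \left(-33 - 30\right)\right)^{2} = \left(- \frac{1}{4} + \frac{1}{2} \left(- \frac{1}{2}\right) \left(-63\right)\right)^{2} = \left(- \frac{1}{4} + \frac{63}{4}\right)^{2} = \left(\frac{31}{2}\right)^{2} = \frac{961}{4}$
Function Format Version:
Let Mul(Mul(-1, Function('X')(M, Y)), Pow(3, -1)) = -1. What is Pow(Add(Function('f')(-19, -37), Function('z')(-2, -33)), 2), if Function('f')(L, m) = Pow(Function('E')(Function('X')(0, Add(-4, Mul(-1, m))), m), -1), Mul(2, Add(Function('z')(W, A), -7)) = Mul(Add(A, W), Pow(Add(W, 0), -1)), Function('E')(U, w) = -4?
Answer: Rational(961, 4) ≈ 240.25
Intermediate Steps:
Function('X')(M, Y) = 3 (Function('X')(M, Y) = Mul(-3, -1) = 3)
Function('z')(W, A) = Add(7, Mul(Rational(1, 2), Pow(W, -1), Add(A, W))) (Function('z')(W, A) = Add(7, Mul(Rational(1, 2), Mul(Add(A, W), Pow(Add(W, 0), -1)))) = Add(7, Mul(Rational(1, 2), Mul(Add(A, W), Pow(W, -1)))) = Add(7, Mul(Rational(1, 2), Mul(Pow(W, -1), Add(A, W)))) = Add(7, Mul(Rational(1, 2), Pow(W, -1), Add(A, W))))
Function('f')(L, m) = Rational(-1, 4) (Function('f')(L, m) = Pow(-4, -1) = Rational(-1, 4))
Pow(Add(Function('f')(-19, -37), Function('z')(-2, -33)), 2) = Pow(Add(Rational(-1, 4), Mul(Rational(1, 2), Pow(-2, -1), Add(-33, Mul(15, -2)))), 2) = Pow(Add(Rational(-1, 4), Mul(Rational(1, 2), Rational(-1, 2), Add(-33, -30))), 2) = Pow(Add(Rational(-1, 4), Mul(Rational(1, 2), Rational(-1, 2), -63)), 2) = Pow(Add(Rational(-1, 4), Rational(63, 4)), 2) = Pow(Rational(31, 2), 2) = Rational(961, 4)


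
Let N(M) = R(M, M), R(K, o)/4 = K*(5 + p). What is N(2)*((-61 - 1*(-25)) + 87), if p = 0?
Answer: 2040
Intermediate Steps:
R(K, o) = 20*K (R(K, o) = 4*(K*(5 + 0)) = 4*(K*5) = 4*(5*K) = 20*K)
N(M) = 20*M
N(2)*((-61 - 1*(-25)) + 87) = (20*2)*((-61 - 1*(-25)) + 87) = 40*((-61 + 25) + 87) = 40*(-36 + 87) = 40*51 = 2040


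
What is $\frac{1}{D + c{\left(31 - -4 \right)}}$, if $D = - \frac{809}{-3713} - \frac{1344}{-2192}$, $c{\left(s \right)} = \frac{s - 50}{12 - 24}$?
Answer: $\frac{2034724}{4234305} \approx 0.48053$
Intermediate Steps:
$c{\left(s \right)} = \frac{25}{6} - \frac{s}{12}$ ($c{\left(s \right)} = \frac{-50 + s}{-12} = \left(-50 + s\right) \left(- \frac{1}{12}\right) = \frac{25}{6} - \frac{s}{12}$)
$D = \frac{422725}{508681}$ ($D = \left(-809\right) \left(- \frac{1}{3713}\right) - - \frac{84}{137} = \frac{809}{3713} + \frac{84}{137} = \frac{422725}{508681} \approx 0.83102$)
$\frac{1}{D + c{\left(31 - -4 \right)}} = \frac{1}{\frac{422725}{508681} + \left(\frac{25}{6} - \frac{31 - -4}{12}\right)} = \frac{1}{\frac{422725}{508681} + \left(\frac{25}{6} - \frac{31 + 4}{12}\right)} = \frac{1}{\frac{422725}{508681} + \left(\frac{25}{6} - \frac{35}{12}\right)} = \frac{1}{\frac{422725}{508681} + \frac{5}{4}} = \frac{1}{\frac{4234305}{2034724}} = \frac{2034724}{4234305}$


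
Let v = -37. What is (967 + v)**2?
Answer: 864900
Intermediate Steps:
(967 + v)**2 = (967 - 37)**2 = 930**2 = 864900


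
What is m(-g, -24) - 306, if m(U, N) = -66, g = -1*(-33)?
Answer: -372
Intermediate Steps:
g = 33
m(-g, -24) - 306 = -66 - 306 = -372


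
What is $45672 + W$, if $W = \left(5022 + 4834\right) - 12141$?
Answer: $43387$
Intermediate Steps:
$W = -2285$ ($W = 9856 - 12141 = -2285$)
$45672 + W = 45672 - 2285 = 43387$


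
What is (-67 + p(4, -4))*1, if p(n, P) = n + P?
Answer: -67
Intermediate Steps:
p(n, P) = P + n
(-67 + p(4, -4))*1 = (-67 + (-4 + 4))*1 = (-67 + 0)*1 = -67*1 = -67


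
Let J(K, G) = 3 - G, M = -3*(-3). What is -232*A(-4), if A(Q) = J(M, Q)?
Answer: -1624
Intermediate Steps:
M = 9
A(Q) = 3 - Q
-232*A(-4) = -232*(3 - 1*(-4)) = -232*(3 + 4) = -232*7 = -1624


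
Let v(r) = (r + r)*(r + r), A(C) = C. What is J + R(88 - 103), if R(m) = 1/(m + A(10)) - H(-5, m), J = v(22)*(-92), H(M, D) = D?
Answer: -890486/5 ≈ -1.7810e+5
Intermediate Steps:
v(r) = 4*r**2 (v(r) = (2*r)*(2*r) = 4*r**2)
J = -178112 (J = (4*22**2)*(-92) = (4*484)*(-92) = 1936*(-92) = -178112)
R(m) = 1/(10 + m) - m (R(m) = 1/(m + 10) - m = 1/(10 + m) - m)
J + R(88 - 103) = -178112 + (1 - (88 - 103)**2 - 10*(88 - 103))/(10 + (88 - 103)) = -178112 + (1 - 1*(-15)**2 - 10*(-15))/(10 - 15) = -178112 + (1 - 1*225 + 150)/(-5) = -178112 - (1 - 225 + 150)/5 = -178112 - 1/5*(-74) = -178112 + 74/5 = -890486/5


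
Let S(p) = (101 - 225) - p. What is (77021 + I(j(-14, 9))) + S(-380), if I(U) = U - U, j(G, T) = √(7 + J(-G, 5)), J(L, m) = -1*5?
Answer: 77277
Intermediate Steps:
S(p) = -124 - p
J(L, m) = -5
j(G, T) = √2 (j(G, T) = √(7 - 5) = √2)
I(U) = 0
(77021 + I(j(-14, 9))) + S(-380) = (77021 + 0) + (-124 - 1*(-380)) = 77021 + (-124 + 380) = 77021 + 256 = 77277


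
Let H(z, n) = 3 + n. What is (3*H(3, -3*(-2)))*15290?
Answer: 412830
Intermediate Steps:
(3*H(3, -3*(-2)))*15290 = (3*(3 - 3*(-2)))*15290 = (3*(3 + 6))*15290 = (3*9)*15290 = 27*15290 = 412830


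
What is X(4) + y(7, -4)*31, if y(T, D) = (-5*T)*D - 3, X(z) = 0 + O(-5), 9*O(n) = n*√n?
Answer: 4247 - 5*I*√5/9 ≈ 4247.0 - 1.2423*I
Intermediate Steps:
O(n) = n^(3/2)/9 (O(n) = (n*√n)/9 = n^(3/2)/9)
X(z) = -5*I*√5/9 (X(z) = 0 + (-5)^(3/2)/9 = 0 + (-5*I*√5)/9 = 0 - 5*I*√5/9 = -5*I*√5/9)
y(T, D) = -3 - 5*D*T (y(T, D) = -5*D*T - 3 = -3 - 5*D*T)
X(4) + y(7, -4)*31 = -5*I*√5/9 + (-3 - 5*(-4)*7)*31 = -5*I*√5/9 + (-3 + 140)*31 = -5*I*√5/9 + 137*31 = -5*I*√5/9 + 4247 = 4247 - 5*I*√5/9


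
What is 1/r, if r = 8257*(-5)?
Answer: -1/41285 ≈ -2.4222e-5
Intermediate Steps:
r = -41285
1/r = 1/(-41285) = -1/41285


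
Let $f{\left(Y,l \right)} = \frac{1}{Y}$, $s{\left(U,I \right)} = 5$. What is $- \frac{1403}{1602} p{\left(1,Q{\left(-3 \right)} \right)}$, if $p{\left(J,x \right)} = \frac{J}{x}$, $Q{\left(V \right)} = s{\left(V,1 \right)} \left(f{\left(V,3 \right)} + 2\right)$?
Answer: $- \frac{1403}{13350} \approx -0.10509$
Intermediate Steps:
$Q{\left(V \right)} = 10 + \frac{5}{V}$ ($Q{\left(V \right)} = 5 \left(\frac{1}{V} + 2\right) = 5 \left(2 + \frac{1}{V}\right) = 10 + \frac{5}{V}$)
$- \frac{1403}{1602} p{\left(1,Q{\left(-3 \right)} \right)} = - \frac{1403}{1602} \cdot 1 \frac{1}{10 + \frac{5}{-3}} = \left(-1403\right) \frac{1}{1602} \cdot 1 \frac{1}{10 + 5 \left(- \frac{1}{3}\right)} = - \frac{1403 \cdot 1 \frac{1}{10 - \frac{5}{3}}}{1602} = - \frac{1403 \cdot 1 \frac{1}{\frac{25}{3}}}{1602} = - \frac{1403 \cdot 1 \cdot \frac{3}{25}}{1602} = \left(- \frac{1403}{1602}\right) \frac{3}{25} = - \frac{1403}{13350}$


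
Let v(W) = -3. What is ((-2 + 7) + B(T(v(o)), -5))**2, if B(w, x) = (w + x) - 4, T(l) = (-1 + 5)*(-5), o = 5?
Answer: 576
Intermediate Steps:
T(l) = -20 (T(l) = 4*(-5) = -20)
B(w, x) = -4 + w + x
((-2 + 7) + B(T(v(o)), -5))**2 = ((-2 + 7) + (-4 - 20 - 5))**2 = (5 - 29)**2 = (-24)**2 = 576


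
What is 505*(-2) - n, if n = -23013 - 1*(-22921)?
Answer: -918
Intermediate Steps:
n = -92 (n = -23013 + 22921 = -92)
505*(-2) - n = 505*(-2) - 1*(-92) = -1010 + 92 = -918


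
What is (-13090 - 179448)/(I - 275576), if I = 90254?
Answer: 96269/92661 ≈ 1.0389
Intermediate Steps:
(-13090 - 179448)/(I - 275576) = (-13090 - 179448)/(90254 - 275576) = -192538/(-185322) = -192538*(-1/185322) = 96269/92661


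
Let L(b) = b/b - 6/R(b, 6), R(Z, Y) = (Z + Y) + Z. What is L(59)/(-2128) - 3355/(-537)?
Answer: 442613597/70849632 ≈ 6.2472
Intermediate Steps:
R(Z, Y) = Y + 2*Z (R(Z, Y) = (Y + Z) + Z = Y + 2*Z)
L(b) = 1 - 6/(6 + 2*b) (L(b) = b/b - 6/(6 + 2*b) = 1 - 6/(6 + 2*b))
L(59)/(-2128) - 3355/(-537) = (59/(3 + 59))/(-2128) - 3355/(-537) = (59/62)*(-1/2128) - 3355*(-1/537) = (59*(1/62))*(-1/2128) + 3355/537 = (59/62)*(-1/2128) + 3355/537 = -59/131936 + 3355/537 = 442613597/70849632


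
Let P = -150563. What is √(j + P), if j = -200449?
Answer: 2*I*√87753 ≈ 592.46*I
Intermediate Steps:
√(j + P) = √(-200449 - 150563) = √(-351012) = 2*I*√87753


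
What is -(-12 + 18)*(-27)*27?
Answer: 4374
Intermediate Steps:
-(-12 + 18)*(-27)*27 = -6*(-27)*27 = -(-162)*27 = -1*(-4374) = 4374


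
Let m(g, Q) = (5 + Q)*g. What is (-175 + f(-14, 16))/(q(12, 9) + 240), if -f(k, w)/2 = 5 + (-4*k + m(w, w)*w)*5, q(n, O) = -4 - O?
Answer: -54505/227 ≈ -240.11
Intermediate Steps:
m(g, Q) = g*(5 + Q)
f(k, w) = -10 + 40*k - 10*w**2*(5 + w) (f(k, w) = -2*(5 + (-4*k + (w*(5 + w))*w)*5) = -2*(5 + (-4*k + w**2*(5 + w))*5) = -2*(5 + (-20*k + 5*w**2*(5 + w))) = -2*(5 - 20*k + 5*w**2*(5 + w)) = -10 + 40*k - 10*w**2*(5 + w))
(-175 + f(-14, 16))/(q(12, 9) + 240) = (-175 + (-10 + 40*(-14) - 10*16**2*(5 + 16)))/((-4 - 1*9) + 240) = (-175 + (-10 - 560 - 10*256*21))/((-4 - 9) + 240) = (-175 + (-10 - 560 - 53760))/(-13 + 240) = (-175 - 54330)/227 = -54505*1/227 = -54505/227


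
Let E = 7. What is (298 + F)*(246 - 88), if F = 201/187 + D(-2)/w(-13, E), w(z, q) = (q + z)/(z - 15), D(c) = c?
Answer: 25682110/561 ≈ 45779.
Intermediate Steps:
w(z, q) = (q + z)/(-15 + z)
F = -4633/561 (F = 201/187 - 2*(-15 - 13)/(7 - 13) = 201*(1/187) - 2/(-6/(-28)) = 201/187 - 2/((-1/28*(-6))) = 201/187 - 2/3/14 = 201/187 - 2*14/3 = 201/187 - 28/3 = -4633/561 ≈ -8.2585)
(298 + F)*(246 - 88) = (298 - 4633/561)*(246 - 88) = (162545/561)*158 = 25682110/561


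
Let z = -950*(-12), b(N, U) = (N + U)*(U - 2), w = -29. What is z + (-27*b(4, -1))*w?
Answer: 4353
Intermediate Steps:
b(N, U) = (-2 + U)*(N + U) (b(N, U) = (N + U)*(-2 + U) = (-2 + U)*(N + U))
z = 11400
z + (-27*b(4, -1))*w = 11400 - 27*((-1)² - 2*4 - 2*(-1) + 4*(-1))*(-29) = 11400 - 27*(1 - 8 + 2 - 4)*(-29) = 11400 - 27*(-9)*(-29) = 11400 + 243*(-29) = 11400 - 7047 = 4353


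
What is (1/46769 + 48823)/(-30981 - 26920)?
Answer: -2283402888/2707971869 ≈ -0.84321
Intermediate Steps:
(1/46769 + 48823)/(-30981 - 26920) = (1/46769 + 48823)/(-57901) = (2283402888/46769)*(-1/57901) = -2283402888/2707971869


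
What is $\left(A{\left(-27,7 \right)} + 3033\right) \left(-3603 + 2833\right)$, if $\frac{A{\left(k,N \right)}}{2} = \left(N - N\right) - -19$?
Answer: $-2364670$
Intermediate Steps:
$A{\left(k,N \right)} = 38$ ($A{\left(k,N \right)} = 2 \left(\left(N - N\right) - -19\right) = 2 \left(0 + 19\right) = 2 \cdot 19 = 38$)
$\left(A{\left(-27,7 \right)} + 3033\right) \left(-3603 + 2833\right) = \left(38 + 3033\right) \left(-3603 + 2833\right) = 3071 \left(-770\right) = -2364670$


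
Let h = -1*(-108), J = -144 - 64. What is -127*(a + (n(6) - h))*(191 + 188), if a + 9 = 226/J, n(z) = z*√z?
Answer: 591121373/104 - 288798*√6 ≈ 4.9764e+6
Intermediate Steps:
n(z) = z^(3/2)
J = -208
h = 108
a = -1049/104 (a = -9 + 226/(-208) = -9 + 226*(-1/208) = -9 - 113/104 = -1049/104 ≈ -10.087)
-127*(a + (n(6) - h))*(191 + 188) = -127*(-1049/104 + (6^(3/2) - 1*108))*(191 + 188) = -127*(-1049/104 + (6*√6 - 108))*379 = -127*(-1049/104 + (-108 + 6*√6))*379 = -127*(-12281/104 + 6*√6)*379 = -127*(-4654499/104 + 2274*√6) = 591121373/104 - 288798*√6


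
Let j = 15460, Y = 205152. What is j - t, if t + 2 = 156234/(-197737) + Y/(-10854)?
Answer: 5537897425456/357706233 ≈ 15482.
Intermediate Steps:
t = -7759063276/357706233 (t = -2 + (156234/(-197737) + 205152/(-10854)) = -2 + (156234*(-1/197737) + 205152*(-1/10854)) = -2 + (-156234/197737 - 34192/1809) = -2 - 7043650810/357706233 = -7759063276/357706233 ≈ -21.691)
j - t = 15460 - 1*(-7759063276/357706233) = 15460 + 7759063276/357706233 = 5537897425456/357706233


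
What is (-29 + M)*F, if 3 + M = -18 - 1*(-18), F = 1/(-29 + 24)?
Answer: 32/5 ≈ 6.4000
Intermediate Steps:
F = -⅕ (F = 1/(-5) = -⅕ ≈ -0.20000)
M = -3 (M = -3 + (-18 - 1*(-18)) = -3 + (-18 + 18) = -3 + 0 = -3)
(-29 + M)*F = (-29 - 3)*(-⅕) = -32*(-⅕) = 32/5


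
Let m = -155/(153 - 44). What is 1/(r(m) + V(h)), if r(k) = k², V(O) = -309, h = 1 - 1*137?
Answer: -11881/3647204 ≈ -0.0032576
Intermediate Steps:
h = -136 (h = 1 - 137 = -136)
m = -155/109 ≈ -1.4220
1/(r(m) + V(h)) = 1/((-155/109)² - 309) = 1/(24025/11881 - 309) = 1/(-3647204/11881) = -11881/3647204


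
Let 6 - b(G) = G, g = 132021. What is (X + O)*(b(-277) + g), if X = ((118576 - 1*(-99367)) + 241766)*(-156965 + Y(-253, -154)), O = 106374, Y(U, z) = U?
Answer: -9562195285465152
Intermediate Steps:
b(G) = 6 - G
X = -72274529562 (X = ((118576 - 1*(-99367)) + 241766)*(-156965 - 253) = ((118576 + 99367) + 241766)*(-157218) = (217943 + 241766)*(-157218) = 459709*(-157218) = -72274529562)
(X + O)*(b(-277) + g) = (-72274529562 + 106374)*((6 - 1*(-277)) + 132021) = -72274423188*((6 + 277) + 132021) = -72274423188*(283 + 132021) = -72274423188*132304 = -9562195285465152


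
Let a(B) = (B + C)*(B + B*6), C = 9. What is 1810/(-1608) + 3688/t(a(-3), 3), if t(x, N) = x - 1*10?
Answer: -386029/13668 ≈ -28.243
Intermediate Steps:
a(B) = 7*B*(9 + B) (a(B) = (B + 9)*(B + B*6) = (9 + B)*(B + 6*B) = (9 + B)*(7*B) = 7*B*(9 + B))
t(x, N) = -10 + x (t(x, N) = x - 10 = -10 + x)
1810/(-1608) + 3688/t(a(-3), 3) = 1810/(-1608) + 3688/(-10 + 7*(-3)*(9 - 3)) = 1810*(-1/1608) + 3688/(-10 + 7*(-3)*6) = -905/804 + 3688/(-10 - 126) = -905/804 + 3688/(-136) = -905/804 + 3688*(-1/136) = -905/804 - 461/17 = -386029/13668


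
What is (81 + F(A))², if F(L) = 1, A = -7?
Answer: 6724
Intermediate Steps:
(81 + F(A))² = (81 + 1)² = 82² = 6724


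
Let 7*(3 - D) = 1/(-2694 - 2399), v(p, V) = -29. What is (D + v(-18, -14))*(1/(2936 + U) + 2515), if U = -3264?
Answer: -764638044075/11693528 ≈ -65390.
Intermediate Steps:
D = 106954/35651 (D = 3 - 1/(7*(-2694 - 2399)) = 3 - ⅐/(-5093) = 3 - ⅐*(-1/5093) = 3 + 1/35651 = 106954/35651 ≈ 3.0000)
(D + v(-18, -14))*(1/(2936 + U) + 2515) = (106954/35651 - 29)*(1/(2936 - 3264) + 2515) = -926925*(1/(-328) + 2515)/35651 = -926925*(-1/328 + 2515)/35651 = -926925/35651*824919/328 = -764638044075/11693528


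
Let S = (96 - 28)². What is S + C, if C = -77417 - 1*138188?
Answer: -210981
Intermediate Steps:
S = 4624 (S = 68² = 4624)
C = -215605 (C = -77417 - 138188 = -215605)
S + C = 4624 - 215605 = -210981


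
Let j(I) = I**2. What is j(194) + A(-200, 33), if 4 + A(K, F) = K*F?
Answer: 31032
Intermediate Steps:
A(K, F) = -4 + F*K (A(K, F) = -4 + K*F = -4 + F*K)
j(194) + A(-200, 33) = 194**2 + (-4 + 33*(-200)) = 37636 + (-4 - 6600) = 37636 - 6604 = 31032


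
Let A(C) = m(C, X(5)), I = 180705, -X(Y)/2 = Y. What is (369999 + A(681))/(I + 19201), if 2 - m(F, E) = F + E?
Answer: 184665/99953 ≈ 1.8475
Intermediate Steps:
X(Y) = -2*Y
m(F, E) = 2 - E - F (m(F, E) = 2 - (F + E) = 2 - (E + F) = 2 + (-E - F) = 2 - E - F)
A(C) = 12 - C (A(C) = 2 - (-2)*5 - C = 2 - 1*(-10) - C = 2 + 10 - C = 12 - C)
(369999 + A(681))/(I + 19201) = (369999 + (12 - 1*681))/(180705 + 19201) = (369999 + (12 - 681))/199906 = (369999 - 669)*(1/199906) = 369330*(1/199906) = 184665/99953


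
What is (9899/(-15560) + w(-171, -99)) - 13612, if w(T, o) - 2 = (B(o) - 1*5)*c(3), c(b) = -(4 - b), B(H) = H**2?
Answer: -364207259/15560 ≈ -23407.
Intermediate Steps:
c(b) = -4 + b
w(T, o) = 7 - o**2 (w(T, o) = 2 + (o**2 - 1*5)*(-4 + 3) = 2 + (o**2 - 5)*(-1) = 2 + (-5 + o**2)*(-1) = 2 + (5 - o**2) = 7 - o**2)
(9899/(-15560) + w(-171, -99)) - 13612 = (9899/(-15560) + (7 - 1*(-99)**2)) - 13612 = (9899*(-1/15560) + (7 - 1*9801)) - 13612 = (-9899/15560 + (7 - 9801)) - 13612 = (-9899/15560 - 9794) - 13612 = -152404539/15560 - 13612 = -364207259/15560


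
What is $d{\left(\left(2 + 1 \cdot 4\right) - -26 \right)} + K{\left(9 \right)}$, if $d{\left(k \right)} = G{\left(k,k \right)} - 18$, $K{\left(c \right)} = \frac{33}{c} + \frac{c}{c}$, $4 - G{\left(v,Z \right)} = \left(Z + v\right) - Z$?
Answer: $- \frac{124}{3} \approx -41.333$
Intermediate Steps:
$G{\left(v,Z \right)} = 4 - v$ ($G{\left(v,Z \right)} = 4 - \left(\left(Z + v\right) - Z\right) = 4 - v$)
$K{\left(c \right)} = 1 + \frac{33}{c}$ ($K{\left(c \right)} = \frac{33}{c} + 1 = 1 + \frac{33}{c}$)
$d{\left(k \right)} = -14 - k$ ($d{\left(k \right)} = \left(4 - k\right) - 18 = -14 - k$)
$d{\left(\left(2 + 1 \cdot 4\right) - -26 \right)} + K{\left(9 \right)} = \left(-14 - \left(\left(2 + 1 \cdot 4\right) - -26\right)\right) + \frac{33 + 9}{9} = \left(-14 - \left(\left(2 + 4\right) + 26\right)\right) + \frac{1}{9} \cdot 42 = \left(-14 - \left(6 + 26\right)\right) + \frac{14}{3} = \left(-14 - 32\right) + \frac{14}{3} = -46 + \frac{14}{3} = - \frac{124}{3}$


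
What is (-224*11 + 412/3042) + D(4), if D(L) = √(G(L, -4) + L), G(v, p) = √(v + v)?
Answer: -3747538/1521 + √(4 + 2*√2) ≈ -2461.3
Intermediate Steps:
G(v, p) = √2*√v (G(v, p) = √(2*v) = √2*√v)
D(L) = √(L + √2*√L) (D(L) = √(√2*√L + L) = √(L + √2*√L))
(-224*11 + 412/3042) + D(4) = (-224*11 + 412/3042) + √(4 + √2*√4) = (-2464 + 412*(1/3042)) + √(4 + √2*2) = (-2464 + 206/1521) + √(4 + 2*√2) = -3747538/1521 + √(4 + 2*√2)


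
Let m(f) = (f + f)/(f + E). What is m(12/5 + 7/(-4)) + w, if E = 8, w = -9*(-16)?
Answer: 24938/173 ≈ 144.15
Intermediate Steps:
w = 144
m(f) = 2*f/(8 + f) (m(f) = (f + f)/(f + 8) = (2*f)/(8 + f) = 2*f/(8 + f))
m(12/5 + 7/(-4)) + w = 2*(12/5 + 7/(-4))/(8 + (12/5 + 7/(-4))) + 144 = 2*(12*(⅕) + 7*(-¼))/(8 + (12*(⅕) + 7*(-¼))) + 144 = 2*(12/5 - 7/4)/(8 + (12/5 - 7/4)) + 144 = 2*(13/20)/(8 + 13/20) + 144 = 2*(13/20)/(173/20) + 144 = 2*(13/20)*(20/173) + 144 = 26/173 + 144 = 24938/173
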